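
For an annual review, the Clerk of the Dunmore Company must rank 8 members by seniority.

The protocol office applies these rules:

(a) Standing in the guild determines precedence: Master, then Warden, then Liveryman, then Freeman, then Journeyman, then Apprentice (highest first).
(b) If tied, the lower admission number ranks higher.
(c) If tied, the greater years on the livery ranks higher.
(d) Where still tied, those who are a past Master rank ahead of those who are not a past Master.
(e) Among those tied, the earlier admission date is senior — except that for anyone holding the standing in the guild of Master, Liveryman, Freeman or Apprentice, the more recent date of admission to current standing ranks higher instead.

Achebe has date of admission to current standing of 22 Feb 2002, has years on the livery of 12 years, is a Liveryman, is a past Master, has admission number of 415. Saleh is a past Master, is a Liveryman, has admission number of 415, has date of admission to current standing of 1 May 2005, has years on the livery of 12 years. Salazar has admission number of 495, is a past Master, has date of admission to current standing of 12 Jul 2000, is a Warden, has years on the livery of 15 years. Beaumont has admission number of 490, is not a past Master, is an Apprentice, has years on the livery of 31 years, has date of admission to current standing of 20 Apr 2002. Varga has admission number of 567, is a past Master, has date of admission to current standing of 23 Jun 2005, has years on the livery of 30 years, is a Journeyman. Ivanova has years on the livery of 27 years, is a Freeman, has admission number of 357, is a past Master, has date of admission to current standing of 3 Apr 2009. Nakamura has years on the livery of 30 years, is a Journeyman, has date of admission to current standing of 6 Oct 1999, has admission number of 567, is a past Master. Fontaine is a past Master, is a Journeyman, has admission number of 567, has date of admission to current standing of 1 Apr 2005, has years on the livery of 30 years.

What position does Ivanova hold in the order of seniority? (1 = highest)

By standing in the guild: Salazar (Warden); then Saleh and Achebe (Liveryman); then Ivanova (Freeman); then Nakamura, Fontaine and Varga (Journeyman); then Beaumont (Apprentice).
Saleh and Achebe both have admission number 415, so the next rule applies.
Saleh and Achebe both have years on the livery 12 years, so the next rule applies.
Saleh and Achebe are each a past Master, so the next rule applies.
Among Saleh and Achebe, by date of admission to current standing (later first) (reversed rule for this group): Saleh (1 May 2005) before Achebe (22 Feb 2002).
Nakamura, Fontaine and Varga all have admission number 567, so the next rule applies.
Nakamura, Fontaine and Varga all have years on the livery 30 years, so the next rule applies.
Nakamura, Fontaine and Varga are each a past Master, so the next rule applies.
Among Nakamura, Fontaine and Varga, by date of admission to current standing (earlier first): Nakamura (6 Oct 1999) before Fontaine (1 Apr 2005) before Varga (23 Jun 2005).
Order: Salazar, Saleh, Achebe, Ivanova, Nakamura, Fontaine, Varga, Beaumont. So position 4.

4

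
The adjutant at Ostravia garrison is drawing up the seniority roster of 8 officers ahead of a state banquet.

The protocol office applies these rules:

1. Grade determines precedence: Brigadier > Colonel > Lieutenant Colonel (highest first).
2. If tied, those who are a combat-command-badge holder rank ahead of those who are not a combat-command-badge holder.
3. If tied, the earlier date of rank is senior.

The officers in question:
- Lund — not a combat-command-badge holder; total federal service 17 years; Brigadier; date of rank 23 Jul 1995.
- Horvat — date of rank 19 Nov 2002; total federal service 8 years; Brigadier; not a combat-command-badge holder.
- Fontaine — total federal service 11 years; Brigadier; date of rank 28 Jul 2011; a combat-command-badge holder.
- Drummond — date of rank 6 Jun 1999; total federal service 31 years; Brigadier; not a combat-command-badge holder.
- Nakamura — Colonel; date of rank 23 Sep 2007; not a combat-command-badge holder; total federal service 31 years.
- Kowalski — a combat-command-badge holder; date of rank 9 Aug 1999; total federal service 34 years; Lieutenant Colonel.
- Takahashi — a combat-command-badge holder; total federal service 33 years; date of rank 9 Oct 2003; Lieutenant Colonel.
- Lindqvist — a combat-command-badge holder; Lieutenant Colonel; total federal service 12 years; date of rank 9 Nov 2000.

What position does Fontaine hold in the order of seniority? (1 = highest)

1

By grade: Fontaine, Lund, Drummond and Horvat (Brigadier); then Nakamura (Colonel); then Kowalski, Lindqvist and Takahashi (Lieutenant Colonel).
Among Fontaine, Lund, Drummond and Horvat, a combat-command-badge holder before not a combat-command-badge holder: Fontaine (a combat-command-badge holder) before Lund, Drummond and Horvat (not a combat-command-badge holder).
Among Lund, Drummond and Horvat, by date of rank (earlier first): Lund (23 Jul 1995) before Drummond (6 Jun 1999) before Horvat (19 Nov 2002).
Kowalski, Lindqvist and Takahashi are each a combat-command-badge holder, so the next rule applies.
Among Kowalski, Lindqvist and Takahashi, by date of rank (earlier first): Kowalski (9 Aug 1999) before Lindqvist (9 Nov 2000) before Takahashi (9 Oct 2003).
Order: Fontaine, Lund, Drummond, Horvat, Nakamura, Kowalski, Lindqvist, Takahashi. So position 1.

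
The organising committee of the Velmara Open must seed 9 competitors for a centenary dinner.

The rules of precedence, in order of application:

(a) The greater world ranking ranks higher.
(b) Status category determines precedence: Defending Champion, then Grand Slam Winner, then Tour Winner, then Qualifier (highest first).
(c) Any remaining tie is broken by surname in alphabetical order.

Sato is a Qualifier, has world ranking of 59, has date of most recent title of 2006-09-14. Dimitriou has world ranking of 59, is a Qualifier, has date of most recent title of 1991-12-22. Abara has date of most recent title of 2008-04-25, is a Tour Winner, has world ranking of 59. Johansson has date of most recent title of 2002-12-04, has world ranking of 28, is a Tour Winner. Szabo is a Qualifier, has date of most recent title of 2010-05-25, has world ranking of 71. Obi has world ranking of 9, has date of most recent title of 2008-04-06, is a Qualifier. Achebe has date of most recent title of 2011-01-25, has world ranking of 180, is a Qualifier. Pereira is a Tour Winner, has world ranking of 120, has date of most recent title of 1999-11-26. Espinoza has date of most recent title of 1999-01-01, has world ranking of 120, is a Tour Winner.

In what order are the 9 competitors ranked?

Achebe, Espinoza, Pereira, Szabo, Abara, Dimitriou, Sato, Johansson, Obi

By world ranking (higher first): Achebe (180); then Espinoza and Pereira (both 120); then Szabo (71); then Abara, Dimitriou and Sato (each 59); then Johansson (28); then Obi (9).
Espinoza and Pereira are each Tour Winner, so the next rule applies.
Among Espinoza and Pereira, alphabetically by surname: Espinoza before Pereira.
Among Abara, Dimitriou and Sato, by status category: Abara (Tour Winner) before Dimitriou and Sato (Qualifier).
Among Dimitriou and Sato, alphabetically by surname: Dimitriou before Sato.
Full order: Achebe, Espinoza, Pereira, Szabo, Abara, Dimitriou, Sato, Johansson, Obi.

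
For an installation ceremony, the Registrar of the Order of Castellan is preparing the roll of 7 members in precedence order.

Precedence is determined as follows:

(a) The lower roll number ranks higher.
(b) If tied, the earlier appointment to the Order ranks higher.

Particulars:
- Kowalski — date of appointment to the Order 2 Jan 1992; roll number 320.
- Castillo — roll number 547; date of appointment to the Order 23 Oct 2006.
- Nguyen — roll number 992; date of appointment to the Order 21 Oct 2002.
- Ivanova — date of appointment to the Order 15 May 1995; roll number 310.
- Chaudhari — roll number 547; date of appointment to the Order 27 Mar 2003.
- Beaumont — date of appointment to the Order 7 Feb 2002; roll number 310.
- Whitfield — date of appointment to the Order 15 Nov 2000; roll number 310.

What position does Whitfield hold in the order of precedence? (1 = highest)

By roll number (lower first): Ivanova, Whitfield and Beaumont (each 310); then Kowalski (320); then Chaudhari and Castillo (both 547); then Nguyen (992).
Among Ivanova, Whitfield and Beaumont, by date of appointment to the Order (earlier first): Ivanova (15 May 1995) before Whitfield (15 Nov 2000) before Beaumont (7 Feb 2002).
Among Chaudhari and Castillo, by date of appointment to the Order (earlier first): Chaudhari (27 Mar 2003) before Castillo (23 Oct 2006).
Order: Ivanova, Whitfield, Beaumont, Kowalski, Chaudhari, Castillo, Nguyen. So position 2.

2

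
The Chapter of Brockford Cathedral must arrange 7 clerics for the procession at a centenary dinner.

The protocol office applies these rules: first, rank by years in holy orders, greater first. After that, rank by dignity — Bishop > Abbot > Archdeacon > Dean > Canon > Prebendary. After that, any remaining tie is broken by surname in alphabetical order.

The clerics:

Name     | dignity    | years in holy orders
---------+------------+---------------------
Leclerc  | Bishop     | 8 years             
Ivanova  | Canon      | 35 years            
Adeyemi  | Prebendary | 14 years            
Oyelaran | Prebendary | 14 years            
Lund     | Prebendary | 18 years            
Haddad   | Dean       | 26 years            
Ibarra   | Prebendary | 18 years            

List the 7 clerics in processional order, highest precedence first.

By years in holy orders (higher first): Ivanova (35 years); then Haddad (26 years); then Ibarra and Lund (both 18 years); then Adeyemi and Oyelaran (both 14 years); then Leclerc (8 years).
Ibarra and Lund are each Prebendary, so the next rule applies.
Among Ibarra and Lund, alphabetically by surname: Ibarra before Lund.
Adeyemi and Oyelaran are each Prebendary, so the next rule applies.
Among Adeyemi and Oyelaran, alphabetically by surname: Adeyemi before Oyelaran.
Full order: Ivanova, Haddad, Ibarra, Lund, Adeyemi, Oyelaran, Leclerc.

Ivanova, Haddad, Ibarra, Lund, Adeyemi, Oyelaran, Leclerc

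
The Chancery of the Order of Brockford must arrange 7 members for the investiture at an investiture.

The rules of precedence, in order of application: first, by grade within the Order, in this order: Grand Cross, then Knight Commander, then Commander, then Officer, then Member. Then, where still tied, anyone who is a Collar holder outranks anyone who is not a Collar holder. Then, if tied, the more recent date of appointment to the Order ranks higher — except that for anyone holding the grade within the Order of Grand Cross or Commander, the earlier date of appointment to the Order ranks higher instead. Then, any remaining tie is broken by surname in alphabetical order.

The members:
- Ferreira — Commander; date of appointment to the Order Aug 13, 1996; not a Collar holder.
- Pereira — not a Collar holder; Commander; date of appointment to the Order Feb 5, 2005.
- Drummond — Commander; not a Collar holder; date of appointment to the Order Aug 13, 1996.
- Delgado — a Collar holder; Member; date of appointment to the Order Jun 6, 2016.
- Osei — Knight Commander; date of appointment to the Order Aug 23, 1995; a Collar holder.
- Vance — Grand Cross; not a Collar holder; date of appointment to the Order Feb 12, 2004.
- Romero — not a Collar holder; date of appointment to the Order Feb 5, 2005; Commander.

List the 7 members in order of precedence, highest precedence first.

Vance, Osei, Drummond, Ferreira, Pereira, Romero, Delgado

By grade within the Order: Vance (Grand Cross); then Osei (Knight Commander); then Drummond, Ferreira, Pereira and Romero (Commander); then Delgado (Member).
Drummond, Ferreira, Pereira and Romero are each not a Collar holder, so the next rule applies.
Among Drummond, Ferreira, Pereira and Romero, by date of appointment to the Order (earlier first) (reversed rule for this group): Drummond and Ferreira (Aug 13, 1996) before Pereira and Romero (Feb 5, 2005).
Among Drummond and Ferreira, alphabetically by surname: Drummond before Ferreira.
Among Pereira and Romero, alphabetically by surname: Pereira before Romero.
Full order: Vance, Osei, Drummond, Ferreira, Pereira, Romero, Delgado.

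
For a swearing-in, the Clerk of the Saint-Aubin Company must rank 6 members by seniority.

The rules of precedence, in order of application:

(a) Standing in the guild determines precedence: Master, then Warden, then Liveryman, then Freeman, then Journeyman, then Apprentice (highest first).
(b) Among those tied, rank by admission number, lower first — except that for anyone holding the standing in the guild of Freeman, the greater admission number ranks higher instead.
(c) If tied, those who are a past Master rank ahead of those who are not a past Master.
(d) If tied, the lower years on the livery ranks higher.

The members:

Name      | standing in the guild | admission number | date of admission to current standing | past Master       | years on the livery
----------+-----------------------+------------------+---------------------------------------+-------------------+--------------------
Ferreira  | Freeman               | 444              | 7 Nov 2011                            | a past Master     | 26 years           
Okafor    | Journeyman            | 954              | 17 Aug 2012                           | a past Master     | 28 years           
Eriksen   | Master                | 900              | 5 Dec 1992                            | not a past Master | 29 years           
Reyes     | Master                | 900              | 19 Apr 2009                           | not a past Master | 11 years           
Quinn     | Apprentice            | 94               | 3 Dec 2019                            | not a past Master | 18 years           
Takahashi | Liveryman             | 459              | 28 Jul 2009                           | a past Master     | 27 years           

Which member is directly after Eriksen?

By standing in the guild: Reyes and Eriksen (Master); then Takahashi (Liveryman); then Ferreira (Freeman); then Okafor (Journeyman); then Quinn (Apprentice).
Reyes and Eriksen both have admission number 900, so the next rule applies.
Reyes and Eriksen are each not a past Master, so the next rule applies.
Among Reyes and Eriksen, by years on the livery (lower first): Reyes (11 years) before Eriksen (29 years).
Order: Reyes, Eriksen, Takahashi, Ferreira, Okafor, Quinn.

Takahashi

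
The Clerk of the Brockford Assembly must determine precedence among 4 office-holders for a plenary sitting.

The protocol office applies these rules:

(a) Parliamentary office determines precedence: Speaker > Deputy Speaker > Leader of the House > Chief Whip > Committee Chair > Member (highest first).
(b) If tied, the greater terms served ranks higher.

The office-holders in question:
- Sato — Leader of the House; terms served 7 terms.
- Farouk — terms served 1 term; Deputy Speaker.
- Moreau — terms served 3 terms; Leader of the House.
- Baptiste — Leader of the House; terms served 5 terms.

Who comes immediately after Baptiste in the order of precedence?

By parliamentary office: Farouk (Deputy Speaker); then Sato, Baptiste and Moreau (Leader of the House).
Among Sato, Baptiste and Moreau, by terms served (higher first): Sato (7 terms) before Baptiste (5 terms) before Moreau (3 terms).
Order: Farouk, Sato, Baptiste, Moreau.

Moreau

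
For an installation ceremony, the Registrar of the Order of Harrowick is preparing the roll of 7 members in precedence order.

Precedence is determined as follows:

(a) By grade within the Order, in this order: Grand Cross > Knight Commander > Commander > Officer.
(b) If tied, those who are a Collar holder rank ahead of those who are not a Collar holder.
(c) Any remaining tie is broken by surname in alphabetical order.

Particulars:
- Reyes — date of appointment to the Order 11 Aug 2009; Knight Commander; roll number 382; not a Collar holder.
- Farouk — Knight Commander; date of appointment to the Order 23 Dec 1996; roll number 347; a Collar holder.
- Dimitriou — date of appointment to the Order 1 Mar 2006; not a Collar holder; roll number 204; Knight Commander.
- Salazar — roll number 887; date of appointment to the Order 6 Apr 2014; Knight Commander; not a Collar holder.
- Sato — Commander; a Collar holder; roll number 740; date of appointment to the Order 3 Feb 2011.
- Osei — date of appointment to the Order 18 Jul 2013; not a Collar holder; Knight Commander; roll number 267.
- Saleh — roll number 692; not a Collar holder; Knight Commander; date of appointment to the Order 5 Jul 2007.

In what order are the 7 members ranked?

Farouk, Dimitriou, Osei, Reyes, Salazar, Saleh, Sato

By grade within the Order: Farouk, Dimitriou, Osei, Reyes, Salazar and Saleh (Knight Commander); then Sato (Commander).
Among Farouk, Dimitriou, Osei, Reyes, Salazar and Saleh, a Collar holder before not a Collar holder: Farouk (a Collar holder) before Dimitriou, Osei, Reyes, Salazar and Saleh (not a Collar holder).
Among Dimitriou, Osei, Reyes, Salazar and Saleh, alphabetically by surname: Dimitriou before Osei before Reyes before Salazar before Saleh.
Full order: Farouk, Dimitriou, Osei, Reyes, Salazar, Saleh, Sato.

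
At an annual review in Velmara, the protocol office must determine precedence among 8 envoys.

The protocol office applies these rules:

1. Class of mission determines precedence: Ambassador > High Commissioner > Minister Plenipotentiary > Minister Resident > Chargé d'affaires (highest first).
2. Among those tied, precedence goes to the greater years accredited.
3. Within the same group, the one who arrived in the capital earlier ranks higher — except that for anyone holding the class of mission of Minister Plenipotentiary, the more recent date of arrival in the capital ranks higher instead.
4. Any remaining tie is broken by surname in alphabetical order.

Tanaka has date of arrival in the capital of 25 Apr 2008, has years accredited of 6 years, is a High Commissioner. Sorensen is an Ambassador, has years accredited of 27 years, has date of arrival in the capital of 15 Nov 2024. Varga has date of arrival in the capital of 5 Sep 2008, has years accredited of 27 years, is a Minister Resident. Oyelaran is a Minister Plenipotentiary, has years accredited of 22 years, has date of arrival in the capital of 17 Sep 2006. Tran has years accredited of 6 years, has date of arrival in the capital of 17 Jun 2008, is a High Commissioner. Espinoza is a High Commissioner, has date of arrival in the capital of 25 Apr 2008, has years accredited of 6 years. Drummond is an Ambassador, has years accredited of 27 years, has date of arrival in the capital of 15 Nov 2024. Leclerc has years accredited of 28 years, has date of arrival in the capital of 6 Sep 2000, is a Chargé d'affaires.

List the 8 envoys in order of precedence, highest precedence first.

By class of mission: Drummond and Sorensen (Ambassador); then Espinoza, Tanaka and Tran (High Commissioner); then Oyelaran (Minister Plenipotentiary); then Varga (Minister Resident); then Leclerc (Chargé d'affaires).
Drummond and Sorensen both have years accredited 27 years, so the next rule applies.
Drummond and Sorensen both have date of arrival in the capital 15 Nov 2024, so the next rule applies.
Among Drummond and Sorensen, alphabetically by surname: Drummond before Sorensen.
Espinoza, Tanaka and Tran all have years accredited 6 years, so the next rule applies.
Among Espinoza, Tanaka and Tran, by date of arrival in the capital (earlier first): Espinoza and Tanaka (25 Apr 2008) before Tran (17 Jun 2008).
Among Espinoza and Tanaka, alphabetically by surname: Espinoza before Tanaka.
Full order: Drummond, Sorensen, Espinoza, Tanaka, Tran, Oyelaran, Varga, Leclerc.

Drummond, Sorensen, Espinoza, Tanaka, Tran, Oyelaran, Varga, Leclerc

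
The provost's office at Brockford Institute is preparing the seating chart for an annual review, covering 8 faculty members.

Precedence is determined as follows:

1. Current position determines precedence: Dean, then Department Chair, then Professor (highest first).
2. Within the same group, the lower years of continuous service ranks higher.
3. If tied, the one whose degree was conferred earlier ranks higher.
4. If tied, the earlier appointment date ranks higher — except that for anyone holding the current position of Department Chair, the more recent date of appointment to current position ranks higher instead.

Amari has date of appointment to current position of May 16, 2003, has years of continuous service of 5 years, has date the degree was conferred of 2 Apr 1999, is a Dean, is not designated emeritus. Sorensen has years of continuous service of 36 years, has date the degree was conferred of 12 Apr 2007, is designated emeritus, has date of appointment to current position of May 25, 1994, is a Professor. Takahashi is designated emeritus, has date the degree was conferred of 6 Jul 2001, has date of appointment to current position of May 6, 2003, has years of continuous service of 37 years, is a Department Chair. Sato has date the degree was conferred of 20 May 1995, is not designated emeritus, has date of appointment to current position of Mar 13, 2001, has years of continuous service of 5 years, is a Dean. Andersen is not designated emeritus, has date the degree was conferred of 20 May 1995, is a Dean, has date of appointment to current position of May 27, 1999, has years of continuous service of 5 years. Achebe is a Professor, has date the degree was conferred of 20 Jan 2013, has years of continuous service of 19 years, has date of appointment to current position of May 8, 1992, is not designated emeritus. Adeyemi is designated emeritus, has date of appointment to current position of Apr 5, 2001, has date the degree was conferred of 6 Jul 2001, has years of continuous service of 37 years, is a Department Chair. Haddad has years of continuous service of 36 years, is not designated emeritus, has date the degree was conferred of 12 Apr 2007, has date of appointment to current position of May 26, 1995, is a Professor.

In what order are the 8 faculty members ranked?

Andersen, Sato, Amari, Takahashi, Adeyemi, Achebe, Sorensen, Haddad

By current position: Andersen, Sato and Amari (Dean); then Takahashi and Adeyemi (Department Chair); then Achebe, Sorensen and Haddad (Professor).
Andersen, Sato and Amari all have years of continuous service 5 years, so the next rule applies.
Among Andersen, Sato and Amari, by date the degree was conferred (earlier first): Andersen and Sato (20 May 1995) before Amari (2 Apr 1999).
Among Andersen and Sato, by date of appointment to current position (earlier first): Andersen (May 27, 1999) before Sato (Mar 13, 2001).
Takahashi and Adeyemi both have years of continuous service 37 years, so the next rule applies.
Takahashi and Adeyemi both have date the degree was conferred 6 Jul 2001, so the next rule applies.
Among Takahashi and Adeyemi, by date of appointment to current position (later first) (reversed rule for this group): Takahashi (May 6, 2003) before Adeyemi (Apr 5, 2001).
Among Achebe, Sorensen and Haddad, by years of continuous service (lower first): Achebe (19 years) before Sorensen and Haddad (36 years).
Sorensen and Haddad both have date the degree was conferred 12 Apr 2007, so the next rule applies.
Among Sorensen and Haddad, by date of appointment to current position (earlier first): Sorensen (May 25, 1994) before Haddad (May 26, 1995).
Full order: Andersen, Sato, Amari, Takahashi, Adeyemi, Achebe, Sorensen, Haddad.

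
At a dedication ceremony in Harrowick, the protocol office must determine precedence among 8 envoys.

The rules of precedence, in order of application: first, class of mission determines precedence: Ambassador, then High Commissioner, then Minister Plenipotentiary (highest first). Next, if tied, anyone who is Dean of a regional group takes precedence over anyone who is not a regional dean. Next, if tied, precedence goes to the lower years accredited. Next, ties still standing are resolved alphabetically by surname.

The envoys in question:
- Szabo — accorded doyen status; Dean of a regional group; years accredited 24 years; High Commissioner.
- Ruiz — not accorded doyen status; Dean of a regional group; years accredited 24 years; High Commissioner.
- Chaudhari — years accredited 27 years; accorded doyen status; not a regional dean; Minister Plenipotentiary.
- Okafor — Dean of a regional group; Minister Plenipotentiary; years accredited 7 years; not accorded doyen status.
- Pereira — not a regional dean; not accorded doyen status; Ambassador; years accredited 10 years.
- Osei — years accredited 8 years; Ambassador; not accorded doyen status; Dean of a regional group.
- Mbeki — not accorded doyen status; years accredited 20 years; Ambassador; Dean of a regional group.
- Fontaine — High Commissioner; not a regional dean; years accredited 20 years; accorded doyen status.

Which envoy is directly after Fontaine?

Okafor

By class of mission: Osei, Mbeki and Pereira (Ambassador); then Ruiz, Szabo and Fontaine (High Commissioner); then Okafor and Chaudhari (Minister Plenipotentiary).
Among Osei, Mbeki and Pereira, Dean of a regional group before not a regional dean: Osei and Mbeki (Dean of a regional group) before Pereira (not a regional dean).
Among Osei and Mbeki, by years accredited (lower first): Osei (8 years) before Mbeki (20 years).
Among Ruiz, Szabo and Fontaine, Dean of a regional group before not a regional dean: Ruiz and Szabo (Dean of a regional group) before Fontaine (not a regional dean).
Ruiz and Szabo both have years accredited 24 years, so the next rule applies.
Among Ruiz and Szabo, alphabetically by surname: Ruiz before Szabo.
Among Okafor and Chaudhari, Dean of a regional group before not a regional dean: Okafor (Dean of a regional group) before Chaudhari (not a regional dean).
Order: Osei, Mbeki, Pereira, Ruiz, Szabo, Fontaine, Okafor, Chaudhari.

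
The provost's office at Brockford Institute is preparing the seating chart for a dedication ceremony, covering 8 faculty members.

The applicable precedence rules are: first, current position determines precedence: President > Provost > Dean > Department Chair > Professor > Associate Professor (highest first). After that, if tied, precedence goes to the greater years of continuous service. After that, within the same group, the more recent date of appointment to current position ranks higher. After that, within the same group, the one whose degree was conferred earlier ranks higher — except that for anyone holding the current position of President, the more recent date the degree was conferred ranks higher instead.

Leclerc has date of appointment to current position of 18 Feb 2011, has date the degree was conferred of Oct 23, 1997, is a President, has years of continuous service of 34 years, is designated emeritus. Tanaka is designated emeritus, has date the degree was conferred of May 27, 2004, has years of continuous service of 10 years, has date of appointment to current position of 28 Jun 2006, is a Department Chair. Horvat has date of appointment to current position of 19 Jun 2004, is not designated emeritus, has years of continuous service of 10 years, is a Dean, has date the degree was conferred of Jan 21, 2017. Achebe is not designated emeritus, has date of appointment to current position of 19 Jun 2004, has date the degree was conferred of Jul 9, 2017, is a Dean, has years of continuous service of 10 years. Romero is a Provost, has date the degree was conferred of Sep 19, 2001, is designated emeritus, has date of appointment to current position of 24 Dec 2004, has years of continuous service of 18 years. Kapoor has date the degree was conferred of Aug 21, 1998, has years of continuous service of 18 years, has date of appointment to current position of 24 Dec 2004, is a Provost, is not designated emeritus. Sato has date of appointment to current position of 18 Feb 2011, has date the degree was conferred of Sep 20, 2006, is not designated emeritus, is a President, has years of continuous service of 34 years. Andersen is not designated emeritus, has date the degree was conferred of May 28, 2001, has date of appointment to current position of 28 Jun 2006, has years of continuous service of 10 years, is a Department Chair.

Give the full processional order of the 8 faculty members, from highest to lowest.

Sato, Leclerc, Kapoor, Romero, Horvat, Achebe, Andersen, Tanaka

By current position: Sato and Leclerc (President); then Kapoor and Romero (Provost); then Horvat and Achebe (Dean); then Andersen and Tanaka (Department Chair).
Sato and Leclerc both have years of continuous service 34 years, so the next rule applies.
Sato and Leclerc both have date of appointment to current position 18 Feb 2011, so the next rule applies.
Among Sato and Leclerc, by date the degree was conferred (later first) (reversed rule for this group): Sato (Sep 20, 2006) before Leclerc (Oct 23, 1997).
Kapoor and Romero both have years of continuous service 18 years, so the next rule applies.
Kapoor and Romero both have date of appointment to current position 24 Dec 2004, so the next rule applies.
Among Kapoor and Romero, by date the degree was conferred (earlier first): Kapoor (Aug 21, 1998) before Romero (Sep 19, 2001).
Horvat and Achebe both have years of continuous service 10 years, so the next rule applies.
Horvat and Achebe both have date of appointment to current position 19 Jun 2004, so the next rule applies.
Among Horvat and Achebe, by date the degree was conferred (earlier first): Horvat (Jan 21, 2017) before Achebe (Jul 9, 2017).
Andersen and Tanaka both have years of continuous service 10 years, so the next rule applies.
Andersen and Tanaka both have date of appointment to current position 28 Jun 2006, so the next rule applies.
Among Andersen and Tanaka, by date the degree was conferred (earlier first): Andersen (May 28, 2001) before Tanaka (May 27, 2004).
Full order: Sato, Leclerc, Kapoor, Romero, Horvat, Achebe, Andersen, Tanaka.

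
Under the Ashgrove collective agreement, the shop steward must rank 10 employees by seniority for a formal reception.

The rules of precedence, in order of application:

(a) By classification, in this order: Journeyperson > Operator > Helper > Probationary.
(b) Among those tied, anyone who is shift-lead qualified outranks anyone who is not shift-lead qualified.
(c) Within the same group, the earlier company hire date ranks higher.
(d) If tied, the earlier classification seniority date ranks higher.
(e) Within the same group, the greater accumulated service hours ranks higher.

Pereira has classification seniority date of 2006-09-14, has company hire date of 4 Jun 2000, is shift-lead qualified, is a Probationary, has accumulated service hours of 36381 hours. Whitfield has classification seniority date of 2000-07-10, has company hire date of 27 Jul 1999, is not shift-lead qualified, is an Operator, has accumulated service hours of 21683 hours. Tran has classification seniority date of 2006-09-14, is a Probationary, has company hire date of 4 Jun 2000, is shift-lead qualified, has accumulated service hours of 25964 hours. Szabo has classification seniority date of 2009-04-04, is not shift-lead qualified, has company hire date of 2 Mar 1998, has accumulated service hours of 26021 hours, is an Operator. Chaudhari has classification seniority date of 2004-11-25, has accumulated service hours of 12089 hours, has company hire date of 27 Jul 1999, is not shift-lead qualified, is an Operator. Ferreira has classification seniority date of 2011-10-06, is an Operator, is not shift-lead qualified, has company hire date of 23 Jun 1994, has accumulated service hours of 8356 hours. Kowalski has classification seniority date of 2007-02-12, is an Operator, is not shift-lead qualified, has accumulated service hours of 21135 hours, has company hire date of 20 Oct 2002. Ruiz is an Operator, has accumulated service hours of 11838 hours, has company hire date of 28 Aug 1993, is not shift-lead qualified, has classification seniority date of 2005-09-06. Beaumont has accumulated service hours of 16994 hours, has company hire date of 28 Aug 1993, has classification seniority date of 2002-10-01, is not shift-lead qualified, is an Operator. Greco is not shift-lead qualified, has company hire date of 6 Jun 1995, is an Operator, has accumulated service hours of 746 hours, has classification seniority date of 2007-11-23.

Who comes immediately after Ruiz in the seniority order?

By classification: Beaumont, Ruiz, Ferreira, Greco, Szabo, Whitfield, Chaudhari and Kowalski (Operator); then Pereira and Tran (Probationary).
Beaumont, Ruiz, Ferreira, Greco, Szabo, Whitfield, Chaudhari and Kowalski are each not shift-lead qualified, so the next rule applies.
Among Beaumont, Ruiz, Ferreira, Greco, Szabo, Whitfield, Chaudhari and Kowalski, by company hire date (earlier first): Beaumont and Ruiz (28 Aug 1993) before Ferreira (23 Jun 1994) before Greco (6 Jun 1995) before Szabo (2 Mar 1998) before Whitfield and Chaudhari (27 Jul 1999) before Kowalski (20 Oct 2002).
Among Beaumont and Ruiz, by classification seniority date (earlier first): Beaumont (2002-10-01) before Ruiz (2005-09-06).
Among Whitfield and Chaudhari, by classification seniority date (earlier first): Whitfield (2000-07-10) before Chaudhari (2004-11-25).
Pereira and Tran are each shift-lead qualified, so the next rule applies.
Pereira and Tran both have company hire date 4 Jun 2000, so the next rule applies.
Pereira and Tran both have classification seniority date 2006-09-14, so the next rule applies.
Among Pereira and Tran, by accumulated service hours (higher first): Pereira (36381 hours) before Tran (25964 hours).
Order: Beaumont, Ruiz, Ferreira, Greco, Szabo, Whitfield, Chaudhari, Kowalski, Pereira, Tran.

Ferreira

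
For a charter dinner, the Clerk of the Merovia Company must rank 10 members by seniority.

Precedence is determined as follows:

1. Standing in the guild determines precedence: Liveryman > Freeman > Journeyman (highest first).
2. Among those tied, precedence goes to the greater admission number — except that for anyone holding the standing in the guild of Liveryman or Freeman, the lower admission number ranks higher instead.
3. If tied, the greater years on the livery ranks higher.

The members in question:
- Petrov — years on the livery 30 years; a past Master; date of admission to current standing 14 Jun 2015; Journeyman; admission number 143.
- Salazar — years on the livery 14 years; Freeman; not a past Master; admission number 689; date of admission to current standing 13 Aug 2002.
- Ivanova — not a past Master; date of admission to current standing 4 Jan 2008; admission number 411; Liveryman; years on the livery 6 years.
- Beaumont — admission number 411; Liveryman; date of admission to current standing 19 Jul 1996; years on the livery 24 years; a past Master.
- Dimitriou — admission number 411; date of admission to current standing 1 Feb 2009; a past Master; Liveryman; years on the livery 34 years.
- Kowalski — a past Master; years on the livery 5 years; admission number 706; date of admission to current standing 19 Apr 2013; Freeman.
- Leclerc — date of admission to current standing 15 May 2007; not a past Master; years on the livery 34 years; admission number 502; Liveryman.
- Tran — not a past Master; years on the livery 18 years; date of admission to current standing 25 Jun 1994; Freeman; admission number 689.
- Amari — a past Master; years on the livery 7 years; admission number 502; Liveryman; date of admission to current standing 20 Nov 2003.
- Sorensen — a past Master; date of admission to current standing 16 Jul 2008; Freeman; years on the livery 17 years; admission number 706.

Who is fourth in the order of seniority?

Leclerc

By standing in the guild: Dimitriou, Beaumont, Ivanova, Leclerc and Amari (Liveryman); then Tran, Salazar, Sorensen and Kowalski (Freeman); then Petrov (Journeyman).
Among Dimitriou, Beaumont, Ivanova, Leclerc and Amari, by admission number (lower first) (reversed rule for this group): Dimitriou, Beaumont and Ivanova (411) before Leclerc and Amari (502).
Among Dimitriou, Beaumont and Ivanova, by years on the livery (higher first): Dimitriou (34 years) before Beaumont (24 years) before Ivanova (6 years).
Among Leclerc and Amari, by years on the livery (higher first): Leclerc (34 years) before Amari (7 years).
Among Tran, Salazar, Sorensen and Kowalski, by admission number (lower first) (reversed rule for this group): Tran and Salazar (689) before Sorensen and Kowalski (706).
Among Tran and Salazar, by years on the livery (higher first): Tran (18 years) before Salazar (14 years).
Among Sorensen and Kowalski, by years on the livery (higher first): Sorensen (17 years) before Kowalski (5 years).
Order: Dimitriou, Beaumont, Ivanova, Leclerc, Amari, Tran, Salazar, Sorensen, Kowalski, Petrov.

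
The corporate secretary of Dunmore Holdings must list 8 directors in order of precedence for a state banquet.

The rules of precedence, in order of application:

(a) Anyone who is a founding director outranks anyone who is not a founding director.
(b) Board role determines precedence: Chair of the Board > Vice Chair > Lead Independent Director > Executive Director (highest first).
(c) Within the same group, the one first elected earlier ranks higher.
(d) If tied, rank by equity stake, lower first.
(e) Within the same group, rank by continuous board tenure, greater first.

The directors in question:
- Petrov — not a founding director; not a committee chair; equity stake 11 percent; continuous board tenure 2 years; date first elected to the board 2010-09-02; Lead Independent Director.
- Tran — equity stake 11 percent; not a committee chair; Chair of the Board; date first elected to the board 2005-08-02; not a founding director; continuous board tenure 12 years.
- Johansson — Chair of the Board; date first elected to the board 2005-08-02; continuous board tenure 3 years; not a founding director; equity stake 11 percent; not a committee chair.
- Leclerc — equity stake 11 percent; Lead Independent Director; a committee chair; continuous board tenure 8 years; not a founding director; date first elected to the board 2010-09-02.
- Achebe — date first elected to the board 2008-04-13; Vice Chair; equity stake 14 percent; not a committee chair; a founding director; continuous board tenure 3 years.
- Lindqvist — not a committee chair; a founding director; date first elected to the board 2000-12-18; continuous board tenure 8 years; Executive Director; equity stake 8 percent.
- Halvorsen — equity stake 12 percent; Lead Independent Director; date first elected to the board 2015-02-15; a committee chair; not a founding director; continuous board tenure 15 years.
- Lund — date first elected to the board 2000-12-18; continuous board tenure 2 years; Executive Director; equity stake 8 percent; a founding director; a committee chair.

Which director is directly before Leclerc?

By the first rule: Achebe, Lindqvist and Lund (each a founding director); then Tran, Johansson, Leclerc, Petrov and Halvorsen (each not a founding director).
Among Achebe, Lindqvist and Lund, by board role: Achebe (Vice Chair) before Lindqvist and Lund (Executive Director).
Lindqvist and Lund both have date first elected to the board 2000-12-18, so the next rule applies.
Lindqvist and Lund both have equity stake 8 percent, so the next rule applies.
Among Lindqvist and Lund, by continuous board tenure (higher first): Lindqvist (8 years) before Lund (2 years).
Among Tran, Johansson, Leclerc, Petrov and Halvorsen, by board role: Tran and Johansson (Chair of the Board) before Leclerc, Petrov and Halvorsen (Lead Independent Director).
Tran and Johansson both have date first elected to the board 2005-08-02, so the next rule applies.
Tran and Johansson both have equity stake 11 percent, so the next rule applies.
Among Tran and Johansson, by continuous board tenure (higher first): Tran (12 years) before Johansson (3 years).
Among Leclerc, Petrov and Halvorsen, by date first elected to the board (earlier first): Leclerc and Petrov (2010-09-02) before Halvorsen (2015-02-15).
Leclerc and Petrov both have equity stake 11 percent, so the next rule applies.
Among Leclerc and Petrov, by continuous board tenure (higher first): Leclerc (8 years) before Petrov (2 years).
Order: Achebe, Lindqvist, Lund, Tran, Johansson, Leclerc, Petrov, Halvorsen.

Johansson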